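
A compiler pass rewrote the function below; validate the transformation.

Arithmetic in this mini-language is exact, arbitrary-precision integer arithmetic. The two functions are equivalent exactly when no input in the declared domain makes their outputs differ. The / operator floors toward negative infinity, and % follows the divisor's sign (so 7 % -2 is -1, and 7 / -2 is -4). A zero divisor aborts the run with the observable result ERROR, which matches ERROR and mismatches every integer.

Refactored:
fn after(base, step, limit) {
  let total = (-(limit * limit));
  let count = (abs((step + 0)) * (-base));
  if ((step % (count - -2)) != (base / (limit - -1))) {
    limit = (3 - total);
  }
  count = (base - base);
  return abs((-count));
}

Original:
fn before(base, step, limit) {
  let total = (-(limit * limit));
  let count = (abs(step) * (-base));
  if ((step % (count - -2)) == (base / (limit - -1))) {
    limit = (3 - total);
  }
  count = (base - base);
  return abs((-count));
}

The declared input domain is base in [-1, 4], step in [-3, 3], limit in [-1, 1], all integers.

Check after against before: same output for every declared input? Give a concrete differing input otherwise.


The edit looks behavioral (`((step % (count - -2)) == (base / (limit - -1)))` became `((step % (count - -2)) != (base / (limit - -1)))`), but over these ranges it never changes the outcome.
Spot check at base=0, step=-3, limit=0 — before: total becomes 0; next count becomes 0; next ((step % (count - -2)) == (base / (limit - -1))) evaluates to false; next count becomes 0; next final value 0. after: total becomes 0; next count becomes 0; next ((step % (count - -2)) != (base / (limit - -1))) evaluates to true; next limit becomes 3; next count becomes 0; next final value 0. Both give 0.
Every one of the 126 inputs gives matching results.
verdict: equivalent


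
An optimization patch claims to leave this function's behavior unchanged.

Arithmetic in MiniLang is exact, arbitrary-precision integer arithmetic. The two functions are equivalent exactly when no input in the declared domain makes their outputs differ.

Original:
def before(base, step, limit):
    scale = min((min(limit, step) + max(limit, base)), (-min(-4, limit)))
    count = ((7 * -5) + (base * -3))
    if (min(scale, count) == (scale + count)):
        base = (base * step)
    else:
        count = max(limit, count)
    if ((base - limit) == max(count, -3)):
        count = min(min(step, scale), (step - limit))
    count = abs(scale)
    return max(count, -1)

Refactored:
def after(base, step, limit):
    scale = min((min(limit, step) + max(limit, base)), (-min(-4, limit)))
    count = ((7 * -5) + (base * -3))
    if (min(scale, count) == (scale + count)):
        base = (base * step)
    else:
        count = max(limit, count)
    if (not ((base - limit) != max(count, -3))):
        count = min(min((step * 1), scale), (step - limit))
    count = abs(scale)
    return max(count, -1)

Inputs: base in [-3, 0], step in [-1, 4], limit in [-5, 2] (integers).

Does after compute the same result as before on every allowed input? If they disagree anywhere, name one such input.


Behavior is preserved: although boolean connective usage differs, comparison usage differs, arithmetic usage differs, constant usage differs, the outputs never diverge.
As a probe, take base=-1, step=2, limit=-3: before runs scale := -4 | count := -32 | (min(scale, count) == (scale + count)): false | count := -3 | ((base - limit) == max(count, -3)): false | count := 4 | result 4; after runs scale := -4 | count := -32 | (min(scale, count) == (scale + count)): false | count := -3 | (not ((base - limit) != max(count, -3))): false | count := 4 | result 4; both end at 4.
An exhaustive pass over the 192 declared inputs shows identical outputs.
verdict: equivalent


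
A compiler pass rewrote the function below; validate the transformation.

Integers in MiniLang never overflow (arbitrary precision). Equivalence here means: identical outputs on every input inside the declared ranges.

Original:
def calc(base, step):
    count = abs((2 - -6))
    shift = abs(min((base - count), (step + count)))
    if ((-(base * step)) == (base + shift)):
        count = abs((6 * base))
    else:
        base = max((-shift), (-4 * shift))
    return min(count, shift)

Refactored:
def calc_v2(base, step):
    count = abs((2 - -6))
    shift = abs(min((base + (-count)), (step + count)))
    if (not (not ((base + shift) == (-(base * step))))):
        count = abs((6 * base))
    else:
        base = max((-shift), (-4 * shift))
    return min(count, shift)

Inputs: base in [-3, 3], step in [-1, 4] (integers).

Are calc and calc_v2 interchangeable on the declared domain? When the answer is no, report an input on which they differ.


Equivalent — the differences include arithmetic usage differs; also boolean connective usage differs, yet no declared input distinguishes the two.
One worked example (base=2, step=-1) — calc: count = 8; shift = 6; ((-(base * step)) == (base + shift)) -> false; base = -6; return 6; calc_v2: count = 8; shift = 6; (not (not ((base + shift) == (-(base * step))))) -> false; base = -6; return 6; agreement on 6.
Checked all 42 inputs in the declared domain: the outputs agree on every one.
verdict: equivalent


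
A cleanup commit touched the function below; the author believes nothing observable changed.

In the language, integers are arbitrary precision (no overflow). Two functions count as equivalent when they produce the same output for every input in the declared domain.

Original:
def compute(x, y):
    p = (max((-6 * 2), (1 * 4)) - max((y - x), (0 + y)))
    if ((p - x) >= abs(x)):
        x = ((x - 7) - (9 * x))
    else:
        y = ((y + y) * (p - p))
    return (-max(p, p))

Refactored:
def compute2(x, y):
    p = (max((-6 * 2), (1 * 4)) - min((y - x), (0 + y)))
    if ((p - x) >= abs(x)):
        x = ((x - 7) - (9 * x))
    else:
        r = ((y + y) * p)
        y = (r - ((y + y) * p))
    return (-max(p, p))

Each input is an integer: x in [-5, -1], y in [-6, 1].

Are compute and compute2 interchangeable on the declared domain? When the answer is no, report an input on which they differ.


Run the pair on x=-5, y=-6.
compute: p := 5 | ((p - x) >= abs(x)): true | x := 33 | result -5
compute2: p := 10 | ((p - x) >= abs(x)): true | x := 33 | result -10
-5 != -10, so the rewrite changes behavior.
verdict: not equivalent; witness: x=-5, y=-6


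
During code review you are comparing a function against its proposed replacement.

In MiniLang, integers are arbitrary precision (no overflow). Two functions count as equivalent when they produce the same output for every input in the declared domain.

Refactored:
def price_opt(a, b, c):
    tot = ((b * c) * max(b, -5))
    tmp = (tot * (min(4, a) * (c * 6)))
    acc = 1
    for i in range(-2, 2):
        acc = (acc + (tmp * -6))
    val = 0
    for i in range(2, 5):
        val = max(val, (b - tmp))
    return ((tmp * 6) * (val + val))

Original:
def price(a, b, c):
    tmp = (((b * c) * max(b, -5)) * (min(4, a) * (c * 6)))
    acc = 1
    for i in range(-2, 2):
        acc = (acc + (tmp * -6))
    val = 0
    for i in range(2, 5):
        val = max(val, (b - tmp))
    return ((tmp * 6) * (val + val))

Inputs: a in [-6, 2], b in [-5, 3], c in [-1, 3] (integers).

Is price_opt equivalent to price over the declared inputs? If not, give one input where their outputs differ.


The two are interchangeable: local variable names differ, plus statement counts differ, and every declared input agrees.
As a probe, take a=-1, b=-4, c=1: price runs tmp=-96, then acc=1, then (i=-2), then acc=577, then (i=-1), then acc=1153, then (i=0), then acc=1729, then (i=1), then acc=2305, then val=0, then (i=2), then val=92, then (i=3), then val=92, then (i=4), then val=92, then returns -105984; price_opt runs tot=16, then tmp=-96, then acc=1, then (i=-2), then acc=577, then (i=-1), then acc=1153, then (i=0), then acc=1729, then (i=1), then acc=2305, then val=0, then (i=2), then val=92, then (i=3), then val=92, then (i=4), then val=92, then returns -105984; both end at -105984.
Every one of the 405 inputs gives matching results.
verdict: equivalent


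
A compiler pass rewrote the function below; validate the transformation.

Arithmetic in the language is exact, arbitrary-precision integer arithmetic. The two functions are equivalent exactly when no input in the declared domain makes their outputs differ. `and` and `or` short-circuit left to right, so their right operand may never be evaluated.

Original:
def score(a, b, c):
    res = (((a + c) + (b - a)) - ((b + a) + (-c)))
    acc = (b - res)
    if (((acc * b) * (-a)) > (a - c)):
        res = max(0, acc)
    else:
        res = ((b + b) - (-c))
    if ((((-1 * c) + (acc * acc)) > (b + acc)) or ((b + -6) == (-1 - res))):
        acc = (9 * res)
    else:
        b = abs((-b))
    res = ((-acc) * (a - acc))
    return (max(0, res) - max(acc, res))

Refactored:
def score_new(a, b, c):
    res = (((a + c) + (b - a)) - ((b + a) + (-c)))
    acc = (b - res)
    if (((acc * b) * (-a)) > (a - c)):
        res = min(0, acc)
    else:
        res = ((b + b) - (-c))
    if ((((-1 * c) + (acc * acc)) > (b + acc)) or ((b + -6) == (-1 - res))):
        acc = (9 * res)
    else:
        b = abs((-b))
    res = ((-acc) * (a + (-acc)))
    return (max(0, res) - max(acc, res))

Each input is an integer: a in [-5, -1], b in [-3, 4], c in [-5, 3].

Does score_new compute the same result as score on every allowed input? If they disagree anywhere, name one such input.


Equivalent. Although `max(0, acc)` became `min(0, acc)`, no input in the stated domain can expose it.
Sweeping the whole domain (360 inputs) finds no disagreement.
Spot check at a=-2, b=4, c=3 — score: res := 8 | acc := -4 | (((acc * b) * (-a)) > (a - c)): false | res := 11 | ((((-1 * c) + (acc * acc)) > (b + acc)) or ((b + -6) == (-1 - res))): true | acc := 99 | res := 9999 | result 0. score_new: res := 8 | acc := -4 | (((acc * b) * (-a)) > (a - c)): false | res := 11 | ((((-1 * c) + (acc * acc)) > (b + acc)) or ((b + -6) == (-1 - res))): true | acc := 99 | res := 9999 | result 0. Both give 0.
verdict: equivalent


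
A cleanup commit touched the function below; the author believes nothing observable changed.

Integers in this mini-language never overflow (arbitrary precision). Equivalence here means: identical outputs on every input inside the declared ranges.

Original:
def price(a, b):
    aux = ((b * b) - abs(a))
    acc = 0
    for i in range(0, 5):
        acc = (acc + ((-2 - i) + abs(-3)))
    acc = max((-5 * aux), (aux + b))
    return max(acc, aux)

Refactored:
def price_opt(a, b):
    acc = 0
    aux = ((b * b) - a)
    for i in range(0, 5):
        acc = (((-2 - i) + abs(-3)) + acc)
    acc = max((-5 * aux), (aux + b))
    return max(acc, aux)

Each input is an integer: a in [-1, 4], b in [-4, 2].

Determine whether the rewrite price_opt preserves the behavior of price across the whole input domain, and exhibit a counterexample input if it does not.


Input a=-1, b=-4: 15 from price versus 17 from price_opt.
verdict: not equivalent; witness: a=-1, b=-4


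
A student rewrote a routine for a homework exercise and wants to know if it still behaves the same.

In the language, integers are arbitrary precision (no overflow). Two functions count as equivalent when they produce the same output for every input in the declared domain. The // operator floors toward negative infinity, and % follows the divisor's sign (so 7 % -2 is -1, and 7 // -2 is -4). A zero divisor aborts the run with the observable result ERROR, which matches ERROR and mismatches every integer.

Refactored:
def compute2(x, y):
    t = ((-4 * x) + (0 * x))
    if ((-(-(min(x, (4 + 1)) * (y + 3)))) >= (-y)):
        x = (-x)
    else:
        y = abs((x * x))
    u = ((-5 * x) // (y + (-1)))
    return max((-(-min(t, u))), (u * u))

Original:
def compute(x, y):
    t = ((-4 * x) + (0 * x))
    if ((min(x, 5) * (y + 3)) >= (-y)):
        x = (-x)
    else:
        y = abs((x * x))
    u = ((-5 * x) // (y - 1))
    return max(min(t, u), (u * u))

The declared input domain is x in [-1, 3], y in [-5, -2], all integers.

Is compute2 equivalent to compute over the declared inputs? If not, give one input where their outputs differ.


Behavior is preserved: although constant usage differs, arithmetic usage differs, the outputs never diverge.
One worked example (x=1, y=-2) — compute: t=-4, then ((min(x, 5) * (y + 3)) >= (-y)) is false, then y=1, then a zero divisor aborts: ERROR; compute2: t=-4, then ((-(-(min(x, (4 + 1)) * (y + 3)))) >= (-y)) is false, then y=1, then a zero divisor aborts: ERROR; agreement on ERROR.
Sweeping the whole domain (20 inputs) finds no disagreement.
verdict: equivalent


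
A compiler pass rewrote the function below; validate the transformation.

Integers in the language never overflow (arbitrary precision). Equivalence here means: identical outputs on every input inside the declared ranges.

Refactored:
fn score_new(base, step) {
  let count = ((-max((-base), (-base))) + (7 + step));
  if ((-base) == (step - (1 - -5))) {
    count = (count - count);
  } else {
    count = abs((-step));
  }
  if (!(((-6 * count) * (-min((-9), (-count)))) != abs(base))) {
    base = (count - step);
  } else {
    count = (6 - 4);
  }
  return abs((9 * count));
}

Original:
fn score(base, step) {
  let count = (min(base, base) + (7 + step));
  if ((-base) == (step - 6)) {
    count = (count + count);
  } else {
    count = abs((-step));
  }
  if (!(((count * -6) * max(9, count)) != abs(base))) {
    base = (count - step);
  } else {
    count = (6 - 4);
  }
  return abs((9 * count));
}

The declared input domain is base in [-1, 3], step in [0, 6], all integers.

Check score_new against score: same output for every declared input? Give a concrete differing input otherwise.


Try base=0, step=6.
score: count := 13 | ((-base) == (step - 6)): true | count := 26 | (!(((count * -6) * max(9, count)) != abs(base))): false | count := 2 | result 18
score_new: count := 13 | ((-base) == (step - (1 - -5))): true | count := 0 | (!(((-6 * count) * (-min((-9), (-count)))) != abs(base))): true | base := -6 | result 0
18 and 0 differ, so these are not the same function on this domain.
verdict: not equivalent; witness: base=0, step=6


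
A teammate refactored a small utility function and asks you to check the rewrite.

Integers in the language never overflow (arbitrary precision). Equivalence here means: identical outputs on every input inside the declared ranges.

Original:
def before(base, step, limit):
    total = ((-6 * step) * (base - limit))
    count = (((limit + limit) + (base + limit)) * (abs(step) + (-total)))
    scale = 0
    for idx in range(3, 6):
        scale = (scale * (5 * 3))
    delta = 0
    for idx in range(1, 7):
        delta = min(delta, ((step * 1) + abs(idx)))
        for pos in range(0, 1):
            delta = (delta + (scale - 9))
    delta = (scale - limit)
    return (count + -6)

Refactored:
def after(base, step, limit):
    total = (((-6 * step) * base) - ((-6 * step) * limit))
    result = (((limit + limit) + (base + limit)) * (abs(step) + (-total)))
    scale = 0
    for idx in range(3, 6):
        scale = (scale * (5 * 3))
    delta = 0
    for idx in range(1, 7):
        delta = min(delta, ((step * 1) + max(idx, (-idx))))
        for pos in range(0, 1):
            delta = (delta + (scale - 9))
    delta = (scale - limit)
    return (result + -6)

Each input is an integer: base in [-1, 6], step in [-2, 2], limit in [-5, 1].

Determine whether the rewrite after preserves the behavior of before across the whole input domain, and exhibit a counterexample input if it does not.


Side by side, the visible changes include: min/max/abs usage differs; and constant usage differs; and local variable names differ; and arithmetic usage differs.
As a probe, take base=1, step=0, limit=-5: before runs total := 0 | count := 0 | scale := 0 | iter idx=3: | scale := 0 | iter idx=4: | scale := 0 | iter idx=5: | scale := 0 | delta := 0 | iter idx=1: | delta := 0 | iter pos=0: | delta := -9 | iter idx=2: | delta := -9 | iter pos=0: | delta := -18 | iter idx=3: | delta := -18 | iter pos=0: | delta := -27 | iter idx=4: | delta := -27 | iter pos=0: | delta := -36 | iter idx=5: | delta := -36 | iter pos=0: | delta := -45 | iter idx=6: | delta := -45 | iter pos=0: | delta := -54 | delta := 5 | result -6; after runs total := 0 | result := 0 | scale := 0 | iter idx=3: | scale := 0 | iter idx=4: | scale := 0 | iter idx=5: | scale := 0 | delta := 0 | iter idx=1: | delta := 0 | iter pos=0: | delta := -9 | iter idx=2: | delta := -9 | iter pos=0: | delta := -18 | iter idx=3: | delta := -18 | iter pos=0: | delta := -27 | iter idx=4: | delta := -27 | iter pos=0: | delta := -36 | iter idx=5: | delta := -36 | iter pos=0: | delta := -45 | iter idx=6: | delta := -45 | iter pos=0: | delta := -54 | delta := 5 | result -6; both end at -6.
Sweeping the whole domain (280 inputs) finds no disagreement.
verdict: equivalent


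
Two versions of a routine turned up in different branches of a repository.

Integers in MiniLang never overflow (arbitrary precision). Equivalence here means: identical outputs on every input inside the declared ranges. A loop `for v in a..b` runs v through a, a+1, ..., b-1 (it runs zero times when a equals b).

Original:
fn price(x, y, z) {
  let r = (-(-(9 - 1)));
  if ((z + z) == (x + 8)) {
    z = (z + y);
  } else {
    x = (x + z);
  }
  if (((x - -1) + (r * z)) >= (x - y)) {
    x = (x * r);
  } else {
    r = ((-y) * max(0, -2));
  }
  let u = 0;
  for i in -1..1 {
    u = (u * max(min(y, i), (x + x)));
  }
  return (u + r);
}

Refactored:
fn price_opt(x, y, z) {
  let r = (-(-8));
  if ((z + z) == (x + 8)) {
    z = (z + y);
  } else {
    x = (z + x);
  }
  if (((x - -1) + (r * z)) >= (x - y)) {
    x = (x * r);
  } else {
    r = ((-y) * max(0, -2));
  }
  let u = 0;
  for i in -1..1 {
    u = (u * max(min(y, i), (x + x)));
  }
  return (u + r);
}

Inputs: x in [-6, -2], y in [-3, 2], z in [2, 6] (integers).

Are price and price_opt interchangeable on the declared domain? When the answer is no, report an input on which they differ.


Equivalent — the differences include arithmetic usage differs; constant usage differs, yet no declared input distinguishes the two.
Tracing x=-6, y=-1, z=6: price: r = 8; ((z + z) == (x + 8)) -> false; x = 0; (((x - -1) + (r * z)) >= (x - y)) -> true; x = 0; u = 0; [i=-1]; u = 0; [i=0]; u = 0; return 8 | price_opt: r = 8; ((z + z) == (x + 8)) -> false; x = 0; (((x - -1) + (r * z)) >= (x - y)) -> true; x = 0; u = 0; [i=-1]; u = 0; [i=0]; u = 0; return 8 — matching result 8.
Checked all 150 inputs in the declared domain: the outputs agree on every one.
verdict: equivalent


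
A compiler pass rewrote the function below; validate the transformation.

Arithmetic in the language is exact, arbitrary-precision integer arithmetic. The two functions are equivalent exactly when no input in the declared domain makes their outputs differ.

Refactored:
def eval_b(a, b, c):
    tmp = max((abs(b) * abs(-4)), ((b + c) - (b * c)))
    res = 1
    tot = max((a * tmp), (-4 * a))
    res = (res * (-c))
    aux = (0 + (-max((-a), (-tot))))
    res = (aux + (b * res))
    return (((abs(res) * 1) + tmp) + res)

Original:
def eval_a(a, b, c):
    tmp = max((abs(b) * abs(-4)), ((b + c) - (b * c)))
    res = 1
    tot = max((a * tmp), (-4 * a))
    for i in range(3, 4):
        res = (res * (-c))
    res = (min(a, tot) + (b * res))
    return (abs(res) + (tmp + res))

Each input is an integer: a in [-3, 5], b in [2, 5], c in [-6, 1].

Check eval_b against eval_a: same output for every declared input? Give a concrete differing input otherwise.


This is a faithful refactor — loop structure differs, arithmetic usage differs, local variable names differ, min/max/abs usage differs, constant usage differs, but the computed results match everywhere.
Spot check at a=0, b=3, c=-6 — eval_a: tmp = 15; res = 1; tot = 0; [i=3]; res = 6; res = 18; return 51. eval_b: tmp = 15; res = 1; tot = 0; res = 6; aux = 0; res = 18; return 51. Both give 51.
An exhaustive pass over the 288 declared inputs shows identical outputs.
verdict: equivalent


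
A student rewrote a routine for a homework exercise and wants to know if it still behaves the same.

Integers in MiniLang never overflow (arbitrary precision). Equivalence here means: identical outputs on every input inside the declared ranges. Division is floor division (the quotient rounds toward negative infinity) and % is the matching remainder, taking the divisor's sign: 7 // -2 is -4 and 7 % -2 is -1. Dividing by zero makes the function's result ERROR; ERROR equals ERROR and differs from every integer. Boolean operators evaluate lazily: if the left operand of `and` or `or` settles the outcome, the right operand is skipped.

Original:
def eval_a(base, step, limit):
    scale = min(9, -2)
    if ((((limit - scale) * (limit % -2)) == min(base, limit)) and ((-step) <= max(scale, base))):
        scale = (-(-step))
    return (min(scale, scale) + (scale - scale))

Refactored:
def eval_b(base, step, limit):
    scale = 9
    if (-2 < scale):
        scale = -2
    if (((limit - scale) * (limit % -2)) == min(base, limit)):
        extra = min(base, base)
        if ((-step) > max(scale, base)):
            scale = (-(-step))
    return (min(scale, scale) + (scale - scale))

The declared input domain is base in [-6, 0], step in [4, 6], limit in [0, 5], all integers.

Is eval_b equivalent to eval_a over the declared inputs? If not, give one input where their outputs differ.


Evaluate both at base=-5, step=4, limit=3.
eval_a: scale=-2, then ((((limit - scale) * (limit % -2)) == min(base, limit)) and ((-step) <= max(scale, base))) is true, then scale=4, then returns 4
eval_b: scale=9, then (-2 < scale) is true, then scale=-2, then (((limit - scale) * (limit % -2)) == min(base, limit)) is true, then extra=-5, then ((-step) > max(scale, base)) is false, then returns -2
4 vs -2 — the two versions disagree here.
verdict: not equivalent; witness: base=-5, step=4, limit=3


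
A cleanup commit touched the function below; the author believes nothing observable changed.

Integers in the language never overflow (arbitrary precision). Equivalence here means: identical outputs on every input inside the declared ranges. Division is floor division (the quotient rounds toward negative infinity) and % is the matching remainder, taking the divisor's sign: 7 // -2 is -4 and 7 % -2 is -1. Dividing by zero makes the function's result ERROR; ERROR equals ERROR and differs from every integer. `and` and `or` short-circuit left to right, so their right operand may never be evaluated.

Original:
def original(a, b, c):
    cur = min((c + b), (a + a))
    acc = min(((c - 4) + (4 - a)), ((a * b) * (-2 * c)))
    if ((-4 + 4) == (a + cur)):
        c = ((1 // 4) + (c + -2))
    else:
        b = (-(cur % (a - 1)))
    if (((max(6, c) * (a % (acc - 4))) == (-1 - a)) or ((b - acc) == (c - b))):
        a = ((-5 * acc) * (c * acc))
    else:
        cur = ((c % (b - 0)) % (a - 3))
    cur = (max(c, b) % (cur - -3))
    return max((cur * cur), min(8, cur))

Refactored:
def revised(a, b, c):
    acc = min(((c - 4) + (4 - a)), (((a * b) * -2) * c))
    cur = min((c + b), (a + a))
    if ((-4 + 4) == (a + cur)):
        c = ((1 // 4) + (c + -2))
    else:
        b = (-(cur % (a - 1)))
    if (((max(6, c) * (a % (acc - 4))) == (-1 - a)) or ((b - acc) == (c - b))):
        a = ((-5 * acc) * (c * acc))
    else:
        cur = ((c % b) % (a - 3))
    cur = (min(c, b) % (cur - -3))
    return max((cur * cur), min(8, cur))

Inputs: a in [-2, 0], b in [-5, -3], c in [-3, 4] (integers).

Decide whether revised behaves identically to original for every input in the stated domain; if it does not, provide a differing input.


There is a counterexample at a=-2, b=-5, c=-1: 0 on one side, 1 on the other.
original: cur = -6; acc = 1; ((-4 + 4) == (a + cur)) -> false; b = 0; (((max(6, c) * (a % (acc - 4))) == (-1 - a)) or ((b - acc) == (c - b))) -> true; a = 5; cur = 0; return 0
revised: acc = 1; cur = -6; ((-4 + 4) == (a + cur)) -> false; b = 0; (((max(6, c) * (a % (acc - 4))) == (-1 - a)) or ((b - acc) == (c - b))) -> true; a = 5; cur = -1; return 1
verdict: not equivalent; witness: a=-2, b=-5, c=-1


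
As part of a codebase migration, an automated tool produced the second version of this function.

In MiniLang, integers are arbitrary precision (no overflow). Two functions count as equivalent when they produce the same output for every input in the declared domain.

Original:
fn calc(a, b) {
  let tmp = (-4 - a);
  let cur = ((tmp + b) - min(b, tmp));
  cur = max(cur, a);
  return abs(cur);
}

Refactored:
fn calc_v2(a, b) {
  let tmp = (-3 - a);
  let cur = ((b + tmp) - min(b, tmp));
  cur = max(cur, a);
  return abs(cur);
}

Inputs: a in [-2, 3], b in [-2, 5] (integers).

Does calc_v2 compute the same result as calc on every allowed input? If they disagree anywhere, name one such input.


There is a counterexample at a=-2, b=-2: 2 on one side, 1 on the other.
calc: tmp = -2; cur = -2; cur = -2; return 2
calc_v2: tmp = -1; cur = -1; cur = -1; return 1
verdict: not equivalent; witness: a=-2, b=-2


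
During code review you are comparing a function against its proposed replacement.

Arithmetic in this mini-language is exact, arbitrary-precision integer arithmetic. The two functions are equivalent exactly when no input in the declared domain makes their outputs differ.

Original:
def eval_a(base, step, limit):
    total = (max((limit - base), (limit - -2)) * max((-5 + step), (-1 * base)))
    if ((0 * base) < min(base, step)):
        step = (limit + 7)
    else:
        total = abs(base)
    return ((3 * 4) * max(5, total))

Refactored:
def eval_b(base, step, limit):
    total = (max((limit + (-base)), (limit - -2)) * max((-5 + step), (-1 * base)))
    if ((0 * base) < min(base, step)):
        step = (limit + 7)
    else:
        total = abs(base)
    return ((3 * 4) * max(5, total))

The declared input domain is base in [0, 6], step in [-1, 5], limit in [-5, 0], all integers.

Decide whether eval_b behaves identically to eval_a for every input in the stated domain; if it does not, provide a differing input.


This is a faithful refactor — arithmetic usage differs, but the computed results match everywhere.
Tracing base=3, step=-1, limit=-1: eval_a: total := -3 | ((0 * base) < min(base, step)): false | total := 3 | result 60 | eval_b: total := -3 | ((0 * base) < min(base, step)): false | total := 3 | result 60 — matching result 60.
Every one of the 294 inputs gives matching results.
verdict: equivalent


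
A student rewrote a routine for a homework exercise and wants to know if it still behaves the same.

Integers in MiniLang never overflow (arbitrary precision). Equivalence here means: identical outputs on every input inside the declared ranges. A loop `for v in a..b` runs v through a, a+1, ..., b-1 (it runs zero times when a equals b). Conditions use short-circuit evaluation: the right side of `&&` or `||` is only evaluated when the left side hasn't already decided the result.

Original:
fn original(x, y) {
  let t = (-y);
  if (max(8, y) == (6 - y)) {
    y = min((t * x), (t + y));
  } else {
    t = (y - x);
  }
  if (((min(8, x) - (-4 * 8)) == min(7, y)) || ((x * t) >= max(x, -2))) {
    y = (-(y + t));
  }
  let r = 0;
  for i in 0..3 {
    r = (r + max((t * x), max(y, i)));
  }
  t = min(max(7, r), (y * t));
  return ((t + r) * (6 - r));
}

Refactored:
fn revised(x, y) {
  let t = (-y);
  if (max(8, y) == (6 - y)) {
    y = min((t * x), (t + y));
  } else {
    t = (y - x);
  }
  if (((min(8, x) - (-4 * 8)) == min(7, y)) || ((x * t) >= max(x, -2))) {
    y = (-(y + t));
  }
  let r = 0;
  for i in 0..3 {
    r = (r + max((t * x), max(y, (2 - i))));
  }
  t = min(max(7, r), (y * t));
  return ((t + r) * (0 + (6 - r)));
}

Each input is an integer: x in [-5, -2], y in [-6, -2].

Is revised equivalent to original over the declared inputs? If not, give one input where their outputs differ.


Comparing the listings, the differences include: constant usage differs; and arithmetic usage differs.
One worked example (x=-3, y=-3) — original: t = 3; (max(8, y) == (6 - y)) -> false; t = 0; (((min(8, x) - (-4 * 8)) == min(7, y)) || ((x * t) >= max(x, -2))) -> true; y = 3; r = 0; [i=0]; r = 3; [i=1]; r = 6; [i=2]; r = 9; t = 0; return -27; revised: t = 3; (max(8, y) == (6 - y)) -> false; t = 0; (((min(8, x) - (-4 * 8)) == min(7, y)) || ((x * t) >= max(x, -2))) -> true; y = 3; r = 0; [i=0]; r = 3; [i=1]; r = 6; [i=2]; r = 9; t = 0; return -27; agreement on -27.
Checked all 20 inputs in the declared domain: the outputs agree on every one.
verdict: equivalent


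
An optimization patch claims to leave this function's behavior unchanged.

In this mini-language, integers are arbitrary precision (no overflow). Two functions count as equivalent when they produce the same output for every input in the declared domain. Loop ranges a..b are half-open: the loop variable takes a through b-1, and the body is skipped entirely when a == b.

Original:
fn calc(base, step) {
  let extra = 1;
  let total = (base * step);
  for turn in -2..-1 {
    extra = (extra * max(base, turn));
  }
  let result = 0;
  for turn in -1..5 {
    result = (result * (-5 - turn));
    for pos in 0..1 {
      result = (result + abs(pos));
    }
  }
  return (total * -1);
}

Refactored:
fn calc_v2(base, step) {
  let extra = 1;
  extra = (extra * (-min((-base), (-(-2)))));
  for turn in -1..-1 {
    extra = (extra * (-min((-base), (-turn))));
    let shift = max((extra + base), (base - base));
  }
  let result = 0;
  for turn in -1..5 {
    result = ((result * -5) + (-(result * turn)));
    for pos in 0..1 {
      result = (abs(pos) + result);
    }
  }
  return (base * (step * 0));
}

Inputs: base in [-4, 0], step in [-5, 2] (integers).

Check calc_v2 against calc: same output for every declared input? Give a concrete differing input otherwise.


Run the pair on base=-4, step=-5.
calc: extra becomes 1; next total becomes 20; next at turn=-2:; next extra becomes -2; next result becomes 0; next at turn=-1:; next result becomes 0; next at pos=0:; next result becomes 0; next at turn=0:; next result becomes 0; next at pos=0:; next result becomes 0; next at turn=1:; next result becomes 0; next at pos=0:; next result becomes 0; next at turn=2:; next result becomes 0; next at pos=0:; next result becomes 0; next at turn=3:; next result becomes 0; next at pos=0:; next result becomes 0; next at turn=4:; next result becomes 0; next at pos=0:; next result becomes 0; next final value -20
calc_v2: extra becomes 1; next extra becomes -2; next turn never enters its loop body; next result becomes 0; next at turn=-1:; next result becomes 0; next at pos=0:; next result becomes 0; next at turn=0:; next result becomes 0; next at pos=0:; next result becomes 0; next at turn=1:; next result becomes 0; next at pos=0:; next result becomes 0; next at turn=2:; next result becomes 0; next at pos=0:; next result becomes 0; next at turn=3:; next result becomes 0; next at pos=0:; next result becomes 0; next at turn=4:; next result becomes 0; next at pos=0:; next result becomes 0; next final value 0
-20 against 0: the behavior changed.
verdict: not equivalent; witness: base=-4, step=-5


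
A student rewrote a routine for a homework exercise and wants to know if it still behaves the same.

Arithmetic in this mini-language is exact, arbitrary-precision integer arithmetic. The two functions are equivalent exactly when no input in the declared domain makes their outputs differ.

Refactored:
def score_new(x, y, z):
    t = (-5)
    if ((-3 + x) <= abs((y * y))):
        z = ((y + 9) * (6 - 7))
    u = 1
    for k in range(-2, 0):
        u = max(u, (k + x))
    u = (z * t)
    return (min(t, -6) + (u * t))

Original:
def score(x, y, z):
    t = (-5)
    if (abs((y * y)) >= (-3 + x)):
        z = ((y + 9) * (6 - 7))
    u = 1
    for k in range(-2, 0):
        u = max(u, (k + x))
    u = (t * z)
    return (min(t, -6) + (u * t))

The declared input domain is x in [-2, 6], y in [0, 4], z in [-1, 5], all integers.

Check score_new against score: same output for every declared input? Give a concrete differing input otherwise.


Reading the diff, among the changes: comparison usage differs.
As a probe, take x=5, y=2, z=0: score runs t becomes -5; next (abs((y * y)) >= (-3 + x)) evaluates to true; next z becomes -11; next u becomes 1; next at k=-2:; next u becomes 3; next at k=-1:; next u becomes 4; next u becomes 55; next final value -281; score_new runs t becomes -5; next ((-3 + x) <= abs((y * y))) evaluates to true; next z becomes -11; next u becomes 1; next at k=-2:; next u becomes 3; next at k=-1:; next u becomes 4; next u becomes 55; next final value -281; both end at -281.
Sweeping the whole domain (315 inputs) finds no disagreement.
verdict: equivalent


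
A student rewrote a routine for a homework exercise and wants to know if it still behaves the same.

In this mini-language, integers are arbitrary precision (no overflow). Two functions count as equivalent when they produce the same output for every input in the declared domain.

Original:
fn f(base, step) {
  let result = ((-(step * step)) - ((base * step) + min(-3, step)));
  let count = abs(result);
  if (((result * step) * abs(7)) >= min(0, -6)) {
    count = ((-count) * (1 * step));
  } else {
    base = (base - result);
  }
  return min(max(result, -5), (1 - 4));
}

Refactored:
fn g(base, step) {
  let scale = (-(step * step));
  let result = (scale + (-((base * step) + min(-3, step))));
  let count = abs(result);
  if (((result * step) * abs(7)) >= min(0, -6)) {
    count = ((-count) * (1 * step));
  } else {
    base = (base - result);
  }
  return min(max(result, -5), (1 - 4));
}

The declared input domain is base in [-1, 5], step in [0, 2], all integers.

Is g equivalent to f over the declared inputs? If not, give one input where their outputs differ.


This is a faithful refactor — statement counts differ, and local variable names differ, and arithmetic usage differs, but the computed results match everywhere.
Tracing base=5, step=2: f: result = -11; count = 11; (((result * step) * abs(7)) >= min(0, -6)) -> false; base = 16; return -5 | g: scale = -4; result = -11; count = 11; (((result * step) * abs(7)) >= min(0, -6)) -> false; base = 16; return -5 — matching result -5.
Across all 21 domain points the two functions coincide.
verdict: equivalent


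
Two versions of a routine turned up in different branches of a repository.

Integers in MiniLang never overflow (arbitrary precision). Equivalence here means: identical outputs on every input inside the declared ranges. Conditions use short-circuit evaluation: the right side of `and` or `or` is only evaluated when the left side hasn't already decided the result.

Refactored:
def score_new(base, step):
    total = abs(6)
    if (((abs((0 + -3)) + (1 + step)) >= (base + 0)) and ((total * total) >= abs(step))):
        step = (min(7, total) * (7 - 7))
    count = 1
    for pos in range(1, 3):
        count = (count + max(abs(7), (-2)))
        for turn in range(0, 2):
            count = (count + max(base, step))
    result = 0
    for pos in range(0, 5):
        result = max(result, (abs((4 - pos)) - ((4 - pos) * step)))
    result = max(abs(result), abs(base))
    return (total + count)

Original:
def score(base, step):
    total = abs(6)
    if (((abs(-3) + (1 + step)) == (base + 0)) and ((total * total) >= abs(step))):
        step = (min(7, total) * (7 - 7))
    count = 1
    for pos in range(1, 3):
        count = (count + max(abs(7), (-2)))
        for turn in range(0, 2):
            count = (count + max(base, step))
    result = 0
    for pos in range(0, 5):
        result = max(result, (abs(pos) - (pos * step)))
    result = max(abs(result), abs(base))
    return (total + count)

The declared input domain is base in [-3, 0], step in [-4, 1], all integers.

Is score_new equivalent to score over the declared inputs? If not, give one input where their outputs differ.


Run the pair on base=-3, step=-4.
score: total := 6 | (((abs(-3) + (1 + step)) == (base + 0)) and ((total * total) >= abs(step))): false | count := 1 | iter pos=1: | count := 8 | iter turn=0: | count := 5 | iter turn=1: | count := 2 | iter pos=2: | count := 9 | iter turn=0: | count := 6 | iter turn=1: | count := 3 | result := 0 | iter pos=0: | result := 0 | iter pos=1: | result := 5 | iter pos=2: | result := 10 | iter pos=3: | result := 15 | iter pos=4: | result := 20 | result := 20 | result 9
score_new: total := 6 | (((abs((0 + -3)) + (1 + step)) >= (base + 0)) and ((total * total) >= abs(step))): true | step := 0 | count := 1 | iter pos=1: | count := 8 | iter turn=0: | count := 8 | iter turn=1: | count := 8 | iter pos=2: | count := 15 | iter turn=0: | count := 15 | iter turn=1: | count := 15 | result := 0 | iter pos=0: | result := 4 | iter pos=1: | result := 4 | iter pos=2: | result := 4 | iter pos=3: | result := 4 | iter pos=4: | result := 4 | result := 4 | result 21
9 != 21, so the rewrite changes behavior.
verdict: not equivalent; witness: base=-3, step=-4


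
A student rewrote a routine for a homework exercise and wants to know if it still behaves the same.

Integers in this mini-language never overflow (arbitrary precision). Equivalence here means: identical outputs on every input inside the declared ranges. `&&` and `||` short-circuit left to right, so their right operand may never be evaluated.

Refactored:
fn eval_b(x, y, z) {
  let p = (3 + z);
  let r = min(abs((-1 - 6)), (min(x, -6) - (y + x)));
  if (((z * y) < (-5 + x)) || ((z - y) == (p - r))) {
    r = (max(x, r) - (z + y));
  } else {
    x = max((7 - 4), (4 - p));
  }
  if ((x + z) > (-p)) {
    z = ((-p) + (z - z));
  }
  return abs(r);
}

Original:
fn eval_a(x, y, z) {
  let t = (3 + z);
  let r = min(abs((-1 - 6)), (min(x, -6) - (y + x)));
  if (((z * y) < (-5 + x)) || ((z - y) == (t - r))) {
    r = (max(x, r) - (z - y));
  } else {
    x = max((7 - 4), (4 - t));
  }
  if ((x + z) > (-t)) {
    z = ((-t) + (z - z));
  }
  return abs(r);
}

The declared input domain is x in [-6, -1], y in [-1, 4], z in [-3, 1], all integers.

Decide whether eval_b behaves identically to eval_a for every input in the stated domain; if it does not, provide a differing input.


These are not equivalent — on x=-6, y=4, z=-3 the outputs split (3 vs 5).
eval_a: t=0, then r=-4, then (((z * y) < (-5 + x)) || ((z - y) == (t - r))) is true, then r=3, then ((x + z) > (-t)) is false, then returns 3
eval_b: p=0, then r=-4, then (((z * y) < (-5 + x)) || ((z - y) == (p - r))) is true, then r=-5, then ((x + z) > (-p)) is false, then returns 5
verdict: not equivalent; witness: x=-6, y=4, z=-3


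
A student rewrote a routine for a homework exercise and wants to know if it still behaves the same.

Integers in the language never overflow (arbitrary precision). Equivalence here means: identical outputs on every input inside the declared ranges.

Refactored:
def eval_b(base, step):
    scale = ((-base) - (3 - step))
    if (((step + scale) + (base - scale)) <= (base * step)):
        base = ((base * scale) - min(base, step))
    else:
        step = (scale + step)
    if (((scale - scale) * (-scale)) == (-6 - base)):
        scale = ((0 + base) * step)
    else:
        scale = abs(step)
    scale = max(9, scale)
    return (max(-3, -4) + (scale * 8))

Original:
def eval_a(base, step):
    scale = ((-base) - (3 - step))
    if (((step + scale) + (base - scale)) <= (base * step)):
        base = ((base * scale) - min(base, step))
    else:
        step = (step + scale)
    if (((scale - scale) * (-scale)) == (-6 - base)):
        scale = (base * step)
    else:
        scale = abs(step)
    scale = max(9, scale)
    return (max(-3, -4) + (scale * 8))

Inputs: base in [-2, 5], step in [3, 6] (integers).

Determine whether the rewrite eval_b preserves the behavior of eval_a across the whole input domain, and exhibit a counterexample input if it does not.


The two versions differ — the changes include constant usage differs; also arithmetic usage differs.
Spot check at base=4, step=3 — eval_a: scale = -4; (((step + scale) + (base - scale)) <= (base * step)) -> true; base = -19; (((scale - scale) * (-scale)) == (-6 - base)) -> false; scale = 3; scale = 9; return 69. eval_b: scale = -4; (((step + scale) + (base - scale)) <= (base * step)) -> true; base = -19; (((scale - scale) * (-scale)) == (-6 - base)) -> false; scale = 3; scale = 9; return 69. Both give 69.
Every one of the 32 inputs gives matching results.
verdict: equivalent
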